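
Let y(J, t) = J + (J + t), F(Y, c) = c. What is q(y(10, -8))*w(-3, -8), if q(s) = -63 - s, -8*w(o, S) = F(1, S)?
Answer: -75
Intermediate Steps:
w(o, S) = -S/8
y(J, t) = t + 2*J
q(y(10, -8))*w(-3, -8) = (-63 - (-8 + 2*10))*(-⅛*(-8)) = (-63 - (-8 + 20))*1 = (-63 - 1*12)*1 = (-63 - 12)*1 = -75*1 = -75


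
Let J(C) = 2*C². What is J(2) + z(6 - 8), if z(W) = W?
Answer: 6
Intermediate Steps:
J(2) + z(6 - 8) = 2*2² + (6 - 8) = 2*4 - 2 = 8 - 2 = 6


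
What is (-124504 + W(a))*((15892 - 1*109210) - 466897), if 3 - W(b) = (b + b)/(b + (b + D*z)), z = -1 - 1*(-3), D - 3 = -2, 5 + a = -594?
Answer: 41709237542355/598 ≈ 6.9748e+10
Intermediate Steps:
a = -599 (a = -5 - 594 = -599)
D = 1 (D = 3 - 2 = 1)
z = 2 (z = -1 + 3 = 2)
W(b) = 3 - 2*b/(2 + 2*b) (W(b) = 3 - (b + b)/(b + (b + 1*2)) = 3 - 2*b/(b + (b + 2)) = 3 - 2*b/(b + (2 + b)) = 3 - 2*b/(2 + 2*b))
(-124504 + W(a))*((15892 - 1*109210) - 466897) = (-124504 + (3 + 2*(-599))/(1 - 599))*((15892 - 1*109210) - 466897) = (-124504 + (3 - 1198)/(-598))*((15892 - 109210) - 466897) = (-124504 - 1/598*(-1195))*(-93318 - 466897) = (-124504 + 1195/598)*(-560215) = -74452197/598*(-560215) = 41709237542355/598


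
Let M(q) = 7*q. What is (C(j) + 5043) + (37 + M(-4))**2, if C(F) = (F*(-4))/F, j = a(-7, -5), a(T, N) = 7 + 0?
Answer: 5120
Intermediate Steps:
a(T, N) = 7
j = 7
C(F) = -4 (C(F) = (-4*F)/F = -4)
(C(j) + 5043) + (37 + M(-4))**2 = (-4 + 5043) + (37 + 7*(-4))**2 = 5039 + (37 - 28)**2 = 5039 + 9**2 = 5039 + 81 = 5120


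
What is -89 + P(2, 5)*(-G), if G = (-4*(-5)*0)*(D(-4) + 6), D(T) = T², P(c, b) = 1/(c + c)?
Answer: -89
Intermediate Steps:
P(c, b) = 1/(2*c)
G = 0 (G = (-4*(-5)*0)*((-4)² + 6) = (20*0)*(16 + 6) = 0*22 = 0)
-89 + P(2, 5)*(-G) = -89 + ((½)/2)*(-1*0) = -89 + ((½)*(½))*0 = -89 + (¼)*0 = -89 + 0 = -89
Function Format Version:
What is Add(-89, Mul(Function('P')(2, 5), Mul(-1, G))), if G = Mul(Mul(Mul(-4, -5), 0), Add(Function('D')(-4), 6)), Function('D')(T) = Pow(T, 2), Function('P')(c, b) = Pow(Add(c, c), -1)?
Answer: -89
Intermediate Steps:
Function('P')(c, b) = Mul(Rational(1, 2), Pow(c, -1)) (Function('P')(c, b) = Pow(Mul(2, c), -1) = Mul(Rational(1, 2), Pow(c, -1)))
G = 0 (G = Mul(Mul(Mul(-4, -5), 0), Add(Pow(-4, 2), 6)) = Mul(Mul(20, 0), Add(16, 6)) = Mul(0, 22) = 0)
Add(-89, Mul(Function('P')(2, 5), Mul(-1, G))) = Add(-89, Mul(Mul(Rational(1, 2), Pow(2, -1)), Mul(-1, 0))) = Add(-89, Mul(Mul(Rational(1, 2), Rational(1, 2)), 0)) = Add(-89, Mul(Rational(1, 4), 0)) = Add(-89, 0) = -89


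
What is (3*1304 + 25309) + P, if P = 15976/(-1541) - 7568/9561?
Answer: 430363223897/14733501 ≈ 29210.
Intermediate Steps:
P = -164408824/14733501 (P = 15976*(-1/1541) - 7568*1/9561 = -15976/1541 - 7568/9561 = -164408824/14733501 ≈ -11.159)
(3*1304 + 25309) + P = (3*1304 + 25309) - 164408824/14733501 = (3912 + 25309) - 164408824/14733501 = 29221 - 164408824/14733501 = 430363223897/14733501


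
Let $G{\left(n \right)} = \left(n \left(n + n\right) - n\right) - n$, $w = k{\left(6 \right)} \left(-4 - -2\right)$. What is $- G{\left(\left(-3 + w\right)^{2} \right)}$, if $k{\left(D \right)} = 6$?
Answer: $-100800$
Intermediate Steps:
$w = -12$ ($w = 6 \left(-4 - -2\right) = 6 \left(-4 + 2\right) = 6 \left(-2\right) = -12$)
$G{\left(n \right)} = - 2 n + 2 n^{2}$ ($G{\left(n \right)} = \left(n 2 n - n\right) - n = \left(2 n^{2} - n\right) - n = \left(- n + 2 n^{2}\right) - n = - 2 n + 2 n^{2}$)
$- G{\left(\left(-3 + w\right)^{2} \right)} = - 2 \left(-3 - 12\right)^{2} \left(-1 + \left(-3 - 12\right)^{2}\right) = - 2 \left(-15\right)^{2} \left(-1 + \left(-15\right)^{2}\right) = - 2 \cdot 225 \left(-1 + 225\right) = - 2 \cdot 225 \cdot 224 = \left(-1\right) 100800 = -100800$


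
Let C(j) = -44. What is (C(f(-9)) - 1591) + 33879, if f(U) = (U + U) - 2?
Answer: 32244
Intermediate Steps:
f(U) = -2 + 2*U (f(U) = 2*U - 2 = -2 + 2*U)
(C(f(-9)) - 1591) + 33879 = (-44 - 1591) + 33879 = -1635 + 33879 = 32244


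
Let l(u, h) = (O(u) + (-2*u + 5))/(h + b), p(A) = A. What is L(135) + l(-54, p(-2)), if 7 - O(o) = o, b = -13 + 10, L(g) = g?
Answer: 501/5 ≈ 100.20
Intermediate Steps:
b = -3
O(o) = 7 - o
l(u, h) = (12 - 3*u)/(-3 + h) (l(u, h) = ((7 - u) + (-2*u + 5))/(h - 3) = ((7 - u) + (5 - 2*u))/(-3 + h) = (12 - 3*u)/(-3 + h))
L(135) + l(-54, p(-2)) = 135 + 3*(4 - 1*(-54))/(-3 - 2) = 135 + 3*(4 + 54)/(-5) = 135 + 3*(-⅕)*58 = 135 - 174/5 = 501/5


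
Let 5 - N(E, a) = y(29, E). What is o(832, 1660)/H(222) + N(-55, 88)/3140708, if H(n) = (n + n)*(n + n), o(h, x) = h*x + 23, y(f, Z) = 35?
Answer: 9769731881/1394474352 ≈ 7.0060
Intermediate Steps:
N(E, a) = -30 (N(E, a) = 5 - 1*35 = 5 - 35 = -30)
o(h, x) = 23 + h*x
H(n) = 4*n² (H(n) = (2*n)*(2*n) = 4*n²)
o(832, 1660)/H(222) + N(-55, 88)/3140708 = (23 + 832*1660)/((4*222²)) - 30/3140708 = (23 + 1381120)/((4*49284)) - 30*1/3140708 = 1381143/197136 - 15/1570354 = 1381143*(1/197136) - 15/1570354 = 460381/65712 - 15/1570354 = 9769731881/1394474352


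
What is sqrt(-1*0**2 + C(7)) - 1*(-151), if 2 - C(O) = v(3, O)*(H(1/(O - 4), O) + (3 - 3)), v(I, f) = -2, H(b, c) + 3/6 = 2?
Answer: 151 + sqrt(5) ≈ 153.24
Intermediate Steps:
H(b, c) = 3/2 (H(b, c) = -1/2 + 2 = 3/2)
C(O) = 5 (C(O) = 2 - (-2)*(3/2 + (3 - 3)) = 2 - (-2)*(3/2 + 0) = 2 - (-2)*3/2 = 2 - 1*(-3) = 2 + 3 = 5)
sqrt(-1*0**2 + C(7)) - 1*(-151) = sqrt(-1*0**2 + 5) - 1*(-151) = sqrt(-1*0 + 5) + 151 = sqrt(0 + 5) + 151 = sqrt(5) + 151 = 151 + sqrt(5)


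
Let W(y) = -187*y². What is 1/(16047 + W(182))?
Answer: -1/6178141 ≈ -1.6186e-7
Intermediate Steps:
1/(16047 + W(182)) = 1/(16047 - 187*182²) = 1/(16047 - 187*33124) = 1/(16047 - 6194188) = 1/(-6178141) = -1/6178141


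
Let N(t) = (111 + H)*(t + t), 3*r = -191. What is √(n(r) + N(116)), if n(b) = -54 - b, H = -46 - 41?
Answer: √50199/3 ≈ 74.684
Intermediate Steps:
r = -191/3 (r = (⅓)*(-191) = -191/3 ≈ -63.667)
H = -87
N(t) = 48*t (N(t) = (111 - 87)*(t + t) = 24*(2*t) = 48*t)
√(n(r) + N(116)) = √((-54 - 1*(-191/3)) + 48*116) = √((-54 + 191/3) + 5568) = √(29/3 + 5568) = √(16733/3) = √50199/3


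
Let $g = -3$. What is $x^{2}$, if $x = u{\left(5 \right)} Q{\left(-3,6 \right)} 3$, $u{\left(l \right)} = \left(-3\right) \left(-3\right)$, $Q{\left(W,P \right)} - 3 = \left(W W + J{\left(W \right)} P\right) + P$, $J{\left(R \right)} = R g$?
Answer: $3779136$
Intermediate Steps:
$J{\left(R \right)} = - 3 R$ ($J{\left(R \right)} = R \left(-3\right) = - 3 R$)
$Q{\left(W,P \right)} = 3 + P + W^{2} - 3 P W$ ($Q{\left(W,P \right)} = 3 + \left(\left(W W + - 3 W P\right) + P\right) = 3 - \left(- P - W^{2} + 3 P W\right) = 3 + \left(P + W^{2} - 3 P W\right) = 3 + P + W^{2} - 3 P W$)
$u{\left(l \right)} = 9$
$x = 1944$ ($x = 9 \left(3 + 6 + \left(-3\right)^{2} - 18 \left(-3\right)\right) 3 = 9 \left(3 + 6 + 9 + 54\right) 3 = 9 \cdot 72 \cdot 3 = 648 \cdot 3 = 1944$)
$x^{2} = 1944^{2} = 3779136$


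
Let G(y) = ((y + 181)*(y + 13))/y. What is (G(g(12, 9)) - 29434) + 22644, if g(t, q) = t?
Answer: -76655/12 ≈ -6387.9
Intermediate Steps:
G(y) = (13 + y)*(181 + y)/y (G(y) = ((181 + y)*(13 + y))/y = ((13 + y)*(181 + y))/y = (13 + y)*(181 + y)/y)
(G(g(12, 9)) - 29434) + 22644 = ((194 + 12 + 2353/12) - 29434) + 22644 = (4825/12 - 29434) + 22644 = -348383/12 + 22644 = -76655/12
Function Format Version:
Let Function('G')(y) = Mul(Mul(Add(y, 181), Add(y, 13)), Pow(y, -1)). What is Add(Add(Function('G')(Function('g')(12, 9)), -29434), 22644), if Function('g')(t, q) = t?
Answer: Rational(-76655, 12) ≈ -6387.9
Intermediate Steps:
Function('G')(y) = Mul(Pow(y, -1), Add(13, y), Add(181, y)) (Function('G')(y) = Mul(Mul(Add(181, y), Add(13, y)), Pow(y, -1)) = Mul(Mul(Add(13, y), Add(181, y)), Pow(y, -1)) = Mul(Pow(y, -1), Add(13, y), Add(181, y)))
Add(Add(Function('G')(Function('g')(12, 9)), -29434), 22644) = Add(Add(Add(194, 12, Mul(2353, Pow(12, -1))), -29434), 22644) = Add(Add(Add(194, 12, Mul(2353, Rational(1, 12))), -29434), 22644) = Add(Add(Add(194, 12, Rational(2353, 12)), -29434), 22644) = Add(Add(Rational(4825, 12), -29434), 22644) = Add(Rational(-348383, 12), 22644) = Rational(-76655, 12)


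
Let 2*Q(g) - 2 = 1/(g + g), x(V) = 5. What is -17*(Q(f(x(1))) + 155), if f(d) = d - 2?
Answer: -31841/12 ≈ -2653.4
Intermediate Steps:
f(d) = -2 + d
Q(g) = 1 + 1/(4*g) (Q(g) = 1 + 1/(2*(g + g)) = 1 + 1/(2*((2*g))) = 1 + (1/(2*g))/2 = 1 + 1/(4*g))
-17*(Q(f(x(1))) + 155) = -17*((¼ + (-2 + 5))/(-2 + 5) + 155) = -17*((¼ + 3)/3 + 155) = -17*((⅓)*(13/4) + 155) = -17*(13/12 + 155) = -17*1873/12 = -31841/12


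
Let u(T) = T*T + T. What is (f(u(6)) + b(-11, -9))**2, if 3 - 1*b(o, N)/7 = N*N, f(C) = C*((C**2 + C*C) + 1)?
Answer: 21807019584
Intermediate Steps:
u(T) = T + T**2 (u(T) = T**2 + T = T + T**2)
f(C) = C*(1 + 2*C**2) (f(C) = C*((C**2 + C**2) + 1) = C*(2*C**2 + 1) = C*(1 + 2*C**2))
b(o, N) = 21 - 7*N**2 (b(o, N) = 21 - 7*N*N = 21 - 7*N**2)
(f(u(6)) + b(-11, -9))**2 = ((6*(1 + 6) + 2*(6*(1 + 6))**3) + (21 - 7*(-9)**2))**2 = ((6*7 + 2*(6*7)**3) + (21 - 7*81))**2 = ((42 + 2*42**3) + (21 - 567))**2 = ((42 + 2*74088) - 546)**2 = ((42 + 148176) - 546)**2 = (148218 - 546)**2 = 147672**2 = 21807019584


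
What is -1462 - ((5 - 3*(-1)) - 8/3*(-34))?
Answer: -4682/3 ≈ -1560.7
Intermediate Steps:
-1462 - ((5 - 3*(-1)) - 8/3*(-34)) = -1462 - ((5 + 3) - 8*1/3*(-34)) = -1462 - (8 - 8/3*(-34)) = -1462 - (8 + 272/3) = -1462 - 1*296/3 = -1462 - 296/3 = -4682/3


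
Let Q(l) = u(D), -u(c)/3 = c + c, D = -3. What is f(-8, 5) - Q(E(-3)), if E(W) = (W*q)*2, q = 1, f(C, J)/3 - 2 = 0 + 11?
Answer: 21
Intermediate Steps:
f(C, J) = 39 (f(C, J) = 6 + 3*(0 + 11) = 6 + 3*11 = 6 + 33 = 39)
E(W) = 2*W (E(W) = (W*1)*2 = W*2 = 2*W)
u(c) = -6*c (u(c) = -3*(c + c) = -6*c)
Q(l) = 18 (Q(l) = -6*(-3) = 18)
f(-8, 5) - Q(E(-3)) = 39 - 1*18 = 39 - 18 = 21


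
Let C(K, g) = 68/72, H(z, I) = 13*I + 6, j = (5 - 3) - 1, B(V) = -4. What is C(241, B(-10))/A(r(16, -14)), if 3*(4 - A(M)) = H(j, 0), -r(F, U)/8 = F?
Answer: 17/36 ≈ 0.47222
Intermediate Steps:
r(F, U) = -8*F
j = 1 (j = 2 - 1 = 1)
H(z, I) = 6 + 13*I
C(K, g) = 17/18 (C(K, g) = 68*(1/72) = 17/18)
A(M) = 2 (A(M) = 4 - (6 + 13*0)/3 = 4 - (6 + 0)/3 = 4 - 1/3*6 = 4 - 2 = 2)
C(241, B(-10))/A(r(16, -14)) = (17/18)/2 = (17/18)*(1/2) = 17/36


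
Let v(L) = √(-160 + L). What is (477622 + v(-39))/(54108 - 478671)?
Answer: -477622/424563 - I*√199/424563 ≈ -1.125 - 3.3227e-5*I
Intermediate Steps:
(477622 + v(-39))/(54108 - 478671) = (477622 + √(-160 - 39))/(54108 - 478671) = (477622 + √(-199))/(-424563) = (477622 + I*√199)*(-1/424563) = -477622/424563 - I*√199/424563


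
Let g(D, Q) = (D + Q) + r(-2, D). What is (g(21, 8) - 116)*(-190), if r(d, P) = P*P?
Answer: -67260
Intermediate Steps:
r(d, P) = P²
g(D, Q) = D + Q + D² (g(D, Q) = (D + Q) + D² = D + Q + D²)
(g(21, 8) - 116)*(-190) = ((21 + 8 + 21²) - 116)*(-190) = ((21 + 8 + 441) - 116)*(-190) = (470 - 116)*(-190) = 354*(-190) = -67260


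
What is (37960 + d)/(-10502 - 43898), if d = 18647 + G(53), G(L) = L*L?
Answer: -7427/6800 ≈ -1.0922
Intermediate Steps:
G(L) = L²
d = 21456 (d = 18647 + 53² = 18647 + 2809 = 21456)
(37960 + d)/(-10502 - 43898) = (37960 + 21456)/(-10502 - 43898) = 59416/(-54400) = 59416*(-1/54400) = -7427/6800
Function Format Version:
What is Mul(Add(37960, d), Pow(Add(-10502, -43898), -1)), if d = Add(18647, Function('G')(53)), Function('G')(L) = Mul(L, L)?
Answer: Rational(-7427, 6800) ≈ -1.0922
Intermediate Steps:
Function('G')(L) = Pow(L, 2)
d = 21456 (d = Add(18647, Pow(53, 2)) = Add(18647, 2809) = 21456)
Mul(Add(37960, d), Pow(Add(-10502, -43898), -1)) = Mul(Add(37960, 21456), Pow(Add(-10502, -43898), -1)) = Mul(59416, Pow(-54400, -1)) = Mul(59416, Rational(-1, 54400)) = Rational(-7427, 6800)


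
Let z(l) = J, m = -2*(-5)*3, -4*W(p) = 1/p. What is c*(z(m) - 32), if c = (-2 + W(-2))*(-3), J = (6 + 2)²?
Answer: 180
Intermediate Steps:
W(p) = -1/(4*p)
m = 30 (m = 10*3 = 30)
J = 64 (J = 8² = 64)
z(l) = 64
c = 45/8 (c = (-2 - ¼/(-2))*(-3) = (-2 - ¼*(-½))*(-3) = (-2 + ⅛)*(-3) = -15/8*(-3) = 45/8 ≈ 5.6250)
c*(z(m) - 32) = 45*(64 - 32)/8 = (45/8)*32 = 180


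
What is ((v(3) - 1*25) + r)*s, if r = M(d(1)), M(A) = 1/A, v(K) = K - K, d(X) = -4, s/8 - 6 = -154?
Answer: 29896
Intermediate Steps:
s = -1184 (s = 48 + 8*(-154) = 48 - 1232 = -1184)
v(K) = 0
r = -1/4 (r = 1/(-4) = -1/4 ≈ -0.25000)
((v(3) - 1*25) + r)*s = ((0 - 1*25) - 1/4)*(-1184) = ((0 - 25) - 1/4)*(-1184) = (-25 - 1/4)*(-1184) = -101/4*(-1184) = 29896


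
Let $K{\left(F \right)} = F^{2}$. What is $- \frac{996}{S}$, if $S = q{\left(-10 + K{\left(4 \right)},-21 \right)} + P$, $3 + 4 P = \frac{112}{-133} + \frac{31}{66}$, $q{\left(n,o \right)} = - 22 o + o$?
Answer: $- \frac{4995936}{2207827} \approx -2.2628$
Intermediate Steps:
$q{\left(n,o \right)} = - 21 o$
$P = - \frac{4229}{5016}$ ($P = - \frac{3}{4} + \frac{\frac{112}{-133} + \frac{31}{66}}{4} = - \frac{3}{4} + \frac{112 \left(- \frac{1}{133}\right) + 31 \cdot \frac{1}{66}}{4} = - \frac{3}{4} + \frac{- \frac{16}{19} + \frac{31}{66}}{4} = - \frac{3}{4} + \frac{1}{4} \left(- \frac{467}{1254}\right) = - \frac{3}{4} - \frac{467}{5016} = - \frac{4229}{5016} \approx -0.8431$)
$S = \frac{2207827}{5016}$ ($S = \left(-21\right) \left(-21\right) - \frac{4229}{5016} = 441 - \frac{4229}{5016} = \frac{2207827}{5016} \approx 440.16$)
$- \frac{996}{S} = - \frac{996}{\frac{2207827}{5016}} = \left(-996\right) \frac{5016}{2207827} = - \frac{4995936}{2207827}$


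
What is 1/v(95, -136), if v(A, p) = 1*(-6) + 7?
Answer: 1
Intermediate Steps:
v(A, p) = 1 (v(A, p) = -6 + 7 = 1)
1/v(95, -136) = 1/1 = 1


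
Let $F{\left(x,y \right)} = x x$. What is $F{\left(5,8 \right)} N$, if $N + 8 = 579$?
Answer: $14275$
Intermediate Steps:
$F{\left(x,y \right)} = x^{2}$
$N = 571$ ($N = -8 + 579 = 571$)
$F{\left(5,8 \right)} N = 5^{2} \cdot 571 = 25 \cdot 571 = 14275$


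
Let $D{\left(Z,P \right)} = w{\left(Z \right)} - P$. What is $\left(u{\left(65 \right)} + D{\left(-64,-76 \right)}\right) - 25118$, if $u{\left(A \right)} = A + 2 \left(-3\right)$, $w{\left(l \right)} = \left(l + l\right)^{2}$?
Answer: $-8599$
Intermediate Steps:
$w{\left(l \right)} = 4 l^{2}$ ($w{\left(l \right)} = \left(2 l\right)^{2} = 4 l^{2}$)
$D{\left(Z,P \right)} = - P + 4 Z^{2}$ ($D{\left(Z,P \right)} = 4 Z^{2} - P = - P + 4 Z^{2}$)
$u{\left(A \right)} = -6 + A$ ($u{\left(A \right)} = A - 6 = -6 + A$)
$\left(u{\left(65 \right)} + D{\left(-64,-76 \right)}\right) - 25118 = \left(\left(-6 + 65\right) + \left(\left(-1\right) \left(-76\right) + 4 \left(-64\right)^{2}\right)\right) - 25118 = \left(59 + \left(76 + 4 \cdot 4096\right)\right) - 25118 = \left(59 + \left(76 + 16384\right)\right) - 25118 = \left(59 + 16460\right) - 25118 = 16519 - 25118 = -8599$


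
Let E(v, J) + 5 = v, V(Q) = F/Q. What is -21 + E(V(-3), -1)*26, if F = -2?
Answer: -401/3 ≈ -133.67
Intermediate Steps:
V(Q) = -2/Q
E(v, J) = -5 + v
-21 + E(V(-3), -1)*26 = -21 + (-5 - 2/(-3))*26 = -21 + (-5 - 2*(-⅓))*26 = -21 + (-5 + ⅔)*26 = -21 - 13/3*26 = -21 - 338/3 = -401/3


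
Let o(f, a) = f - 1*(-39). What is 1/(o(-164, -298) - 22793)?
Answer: -1/22918 ≈ -4.3634e-5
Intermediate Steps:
o(f, a) = 39 + f (o(f, a) = f + 39 = 39 + f)
1/(o(-164, -298) - 22793) = 1/((39 - 164) - 22793) = 1/(-125 - 22793) = 1/(-22918) = -1/22918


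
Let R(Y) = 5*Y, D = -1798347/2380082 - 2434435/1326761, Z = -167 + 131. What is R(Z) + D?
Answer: -576584126980097/3157799974402 ≈ -182.59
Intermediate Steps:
Z = -36
D = -8180131587737/3157799974402 (D = -1798347*1/2380082 - 2434435*1/1326761 = -1798347/2380082 - 2434435/1326761 = -8180131587737/3157799974402 ≈ -2.5905)
R(Z) + D = 5*(-36) - 8180131587737/3157799974402 = -180 - 8180131587737/3157799974402 = -576584126980097/3157799974402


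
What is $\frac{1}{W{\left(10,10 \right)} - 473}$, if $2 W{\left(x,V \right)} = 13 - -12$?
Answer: $- \frac{2}{921} \approx -0.0021716$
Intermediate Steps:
$W{\left(x,V \right)} = \frac{25}{2}$ ($W{\left(x,V \right)} = \frac{13 - -12}{2} = \frac{13 + 12}{2} = \frac{1}{2} \cdot 25 = \frac{25}{2}$)
$\frac{1}{W{\left(10,10 \right)} - 473} = \frac{1}{\frac{25}{2} - 473} = \frac{1}{- \frac{921}{2}} = - \frac{2}{921}$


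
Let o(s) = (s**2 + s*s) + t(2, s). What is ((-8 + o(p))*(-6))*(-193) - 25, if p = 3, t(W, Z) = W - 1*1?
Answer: 12713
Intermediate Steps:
t(W, Z) = -1 + W (t(W, Z) = W - 1 = -1 + W)
o(s) = 1 + 2*s**2 (o(s) = (s**2 + s*s) + (-1 + 2) = (s**2 + s**2) + 1 = 2*s**2 + 1 = 1 + 2*s**2)
((-8 + o(p))*(-6))*(-193) - 25 = ((-8 + (1 + 2*3**2))*(-6))*(-193) - 25 = ((-8 + (1 + 2*9))*(-6))*(-193) - 25 = ((-8 + (1 + 18))*(-6))*(-193) - 25 = ((-8 + 19)*(-6))*(-193) - 25 = (11*(-6))*(-193) - 25 = -66*(-193) - 25 = 12738 - 25 = 12713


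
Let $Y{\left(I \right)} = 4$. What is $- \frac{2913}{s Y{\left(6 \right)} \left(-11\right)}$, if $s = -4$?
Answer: $- \frac{2913}{176} \approx -16.551$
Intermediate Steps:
$- \frac{2913}{s Y{\left(6 \right)} \left(-11\right)} = - \frac{2913}{\left(-4\right) 4 \left(-11\right)} = - \frac{2913}{\left(-16\right) \left(-11\right)} = - \frac{2913}{176}$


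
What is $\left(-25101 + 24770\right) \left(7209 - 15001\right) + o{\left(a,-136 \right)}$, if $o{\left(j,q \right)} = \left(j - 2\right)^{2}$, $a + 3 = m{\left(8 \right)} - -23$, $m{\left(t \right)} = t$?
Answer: $2579828$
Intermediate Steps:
$a = 28$ ($a = -3 + \left(8 - -23\right) = -3 + \left(8 + 23\right) = -3 + 31 = 28$)
$o{\left(j,q \right)} = \left(-2 + j\right)^{2}$
$\left(-25101 + 24770\right) \left(7209 - 15001\right) + o{\left(a,-136 \right)} = \left(-25101 + 24770\right) \left(7209 - 15001\right) + \left(-2 + 28\right)^{2} = \left(-331\right) \left(-7792\right) + 26^{2} = 2579152 + 676 = 2579828$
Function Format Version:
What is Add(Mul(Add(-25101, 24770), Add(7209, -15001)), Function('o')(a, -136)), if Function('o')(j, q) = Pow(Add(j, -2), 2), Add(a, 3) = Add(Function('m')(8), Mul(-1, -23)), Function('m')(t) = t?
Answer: 2579828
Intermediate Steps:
a = 28 (a = Add(-3, Add(8, Mul(-1, -23))) = Add(-3, Add(8, 23)) = Add(-3, 31) = 28)
Function('o')(j, q) = Pow(Add(-2, j), 2)
Add(Mul(Add(-25101, 24770), Add(7209, -15001)), Function('o')(a, -136)) = Add(Mul(Add(-25101, 24770), Add(7209, -15001)), Pow(Add(-2, 28), 2)) = Add(Mul(-331, -7792), Pow(26, 2)) = Add(2579152, 676) = 2579828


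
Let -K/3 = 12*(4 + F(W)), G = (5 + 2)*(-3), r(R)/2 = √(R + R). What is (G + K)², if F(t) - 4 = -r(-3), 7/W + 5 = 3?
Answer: 64377 - 44496*I*√6 ≈ 64377.0 - 1.0899e+5*I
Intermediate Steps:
r(R) = 2*√2*√R (r(R) = 2*√(R + R) = 2*√(2*R) = 2*(√2*√R) = 2*√2*√R)
W = -7/2 (W = 7/(-5 + 3) = 7/(-2) = 7*(-½) = -7/2 ≈ -3.5000)
G = -21 (G = 7*(-3) = -21)
F(t) = 4 - 2*I*√6 (F(t) = 4 - 2*√2*√(-3) = 4 - 2*√2*I*√3 = 4 - 2*I*√6)
K = -288 + 72*I*√6 (K = -36*(4 + (4 - 2*I*√6)) = -36*(8 - 2*I*√6) = -3*(96 - 24*I*√6) = -288 + 72*I*√6 ≈ -288.0 + 176.36*I)
(G + K)² = (-21 + (-288 + 72*I*√6))² = (-309 + 72*I*√6)²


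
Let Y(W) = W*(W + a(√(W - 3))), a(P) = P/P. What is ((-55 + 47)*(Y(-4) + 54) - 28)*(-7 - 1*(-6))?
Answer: 556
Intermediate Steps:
a(P) = 1
Y(W) = W*(1 + W) (Y(W) = W*(W + 1) = W*(1 + W))
((-55 + 47)*(Y(-4) + 54) - 28)*(-7 - 1*(-6)) = ((-55 + 47)*(-4*(1 - 4) + 54) - 28)*(-7 - 1*(-6)) = (-8*(-4*(-3) + 54) - 28)*(-7 + 6) = (-8*(12 + 54) - 28)*(-1) = (-8*66 - 28)*(-1) = (-528 - 28)*(-1) = -556*(-1) = 556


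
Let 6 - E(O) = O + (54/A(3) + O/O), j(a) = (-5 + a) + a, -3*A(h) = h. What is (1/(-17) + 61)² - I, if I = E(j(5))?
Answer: 1057690/289 ≈ 3659.8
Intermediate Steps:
A(h) = -h/3
j(a) = -5 + 2*a
E(O) = 59 - O (E(O) = 6 - (O + (54/((-⅓*3)) + O/O)) = 6 - (O + (54/(-1) + 1)) = 6 - (O + (54*(-1) + 1)) = 6 - (O + (-54 + 1)) = 6 - (O - 53) = 6 - (-53 + O) = 6 + (53 - O) = 59 - O)
I = 54 (I = 59 - (-5 + 2*5) = 59 - (-5 + 10) = 59 - 1*5 = 59 - 5 = 54)
(1/(-17) + 61)² - I = (1/(-17) + 61)² - 1*54 = (-1/17 + 61)² - 54 = (1036/17)² - 54 = 1073296/289 - 54 = 1057690/289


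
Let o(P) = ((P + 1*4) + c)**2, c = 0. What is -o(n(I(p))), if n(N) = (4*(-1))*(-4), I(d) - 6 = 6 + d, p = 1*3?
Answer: -400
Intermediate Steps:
p = 3
I(d) = 12 + d (I(d) = 6 + (6 + d) = 12 + d)
n(N) = 16 (n(N) = -4*(-4) = 16)
o(P) = (4 + P)**2 (o(P) = ((P + 1*4) + 0)**2 = ((P + 4) + 0)**2 = ((4 + P) + 0)**2 = (4 + P)**2)
-o(n(I(p))) = -(4 + 16)**2 = -1*20**2 = -1*400 = -400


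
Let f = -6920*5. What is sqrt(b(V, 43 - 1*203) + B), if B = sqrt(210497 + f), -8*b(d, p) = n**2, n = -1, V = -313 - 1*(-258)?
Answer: sqrt(-2 + 16*sqrt(175897))/4 ≈ 20.476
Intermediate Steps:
f = -34600
V = -55 (V = -313 + 258 = -55)
b(d, p) = -1/8 (b(d, p) = -1/8*(-1)**2 = -1/8*1 = -1/8)
B = sqrt(175897) (B = sqrt(210497 - 34600) = sqrt(175897) ≈ 419.40)
sqrt(b(V, 43 - 1*203) + B) = sqrt(-1/8 + sqrt(175897))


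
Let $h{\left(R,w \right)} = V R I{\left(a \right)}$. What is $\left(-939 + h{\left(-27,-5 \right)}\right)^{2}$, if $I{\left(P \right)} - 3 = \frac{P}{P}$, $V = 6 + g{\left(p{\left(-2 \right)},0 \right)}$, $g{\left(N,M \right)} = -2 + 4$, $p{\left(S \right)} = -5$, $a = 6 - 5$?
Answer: $3250809$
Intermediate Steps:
$a = 1$ ($a = 6 - 5 = 1$)
$g{\left(N,M \right)} = 2$
$V = 8$ ($V = 6 + 2 = 8$)
$I{\left(P \right)} = 4$ ($I{\left(P \right)} = 3 + \frac{P}{P} = 3 + 1 = 4$)
$h{\left(R,w \right)} = 32 R$ ($h{\left(R,w \right)} = 8 R 4 = 32 R$)
$\left(-939 + h{\left(-27,-5 \right)}\right)^{2} = \left(-939 + 32 \left(-27\right)\right)^{2} = \left(-939 - 864\right)^{2} = \left(-1803\right)^{2} = 3250809$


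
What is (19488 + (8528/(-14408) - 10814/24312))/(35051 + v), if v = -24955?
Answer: 426627230225/221031283776 ≈ 1.9302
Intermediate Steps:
(19488 + (8528/(-14408) - 10814/24312))/(35051 + v) = (19488 + (8528/(-14408) - 10814/24312))/(35051 - 24955) = (19488 + (8528*(-1/14408) - 10814*1/24312))/10096 = (19488 + (-1066/1801 - 5407/12156))*(1/10096) = (19488 - 22696303/21892956)*(1/10096) = (426627230225/21892956)*(1/10096) = 426627230225/221031283776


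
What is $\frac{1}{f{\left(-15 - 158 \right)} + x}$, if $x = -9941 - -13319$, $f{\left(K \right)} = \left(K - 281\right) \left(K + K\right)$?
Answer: $\frac{1}{160462} \approx 6.232 \cdot 10^{-6}$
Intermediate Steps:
$f{\left(K \right)} = 2 K \left(-281 + K\right)$ ($f{\left(K \right)} = \left(-281 + K\right) 2 K = 2 K \left(-281 + K\right)$)
$x = 3378$ ($x = -9941 + 13319 = 3378$)
$\frac{1}{f{\left(-15 - 158 \right)} + x} = \frac{1}{2 \left(-15 - 158\right) \left(-281 - 173\right) + 3378} = \frac{1}{2 \left(-173\right) \left(-281 - 173\right) + 3378} = \frac{1}{2 \left(-173\right) \left(-454\right) + 3378} = \frac{1}{157084 + 3378} = \frac{1}{160462}$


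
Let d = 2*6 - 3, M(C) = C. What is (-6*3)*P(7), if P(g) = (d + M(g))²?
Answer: -4608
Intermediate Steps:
d = 9 (d = 12 - 3 = 9)
P(g) = (9 + g)²
(-6*3)*P(7) = (-6*3)*(9 + 7)² = -18*16² = -18*256 = -4608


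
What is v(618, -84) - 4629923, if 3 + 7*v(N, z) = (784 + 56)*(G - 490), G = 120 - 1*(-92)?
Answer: -32642984/7 ≈ -4.6633e+6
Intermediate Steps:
G = 212 (G = 120 + 92 = 212)
v(N, z) = -233523/7 (v(N, z) = -3/7 + ((784 + 56)*(212 - 490))/7 = -3/7 + (840*(-278))/7 = -3/7 + (1/7)*(-233520) = -3/7 - 33360 = -233523/7)
v(618, -84) - 4629923 = -233523/7 - 4629923 = -32642984/7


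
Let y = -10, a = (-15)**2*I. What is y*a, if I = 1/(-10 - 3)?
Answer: 2250/13 ≈ 173.08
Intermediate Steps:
I = -1/13 (I = 1/(-13) = -1/13 ≈ -0.076923)
a = -225/13 (a = (-15)**2*(-1/13) = 225*(-1/13) = -225/13 ≈ -17.308)
y*a = -10*(-225/13) = 2250/13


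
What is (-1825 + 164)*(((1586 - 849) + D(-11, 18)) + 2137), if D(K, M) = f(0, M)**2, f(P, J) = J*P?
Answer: -4773714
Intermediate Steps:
D(K, M) = 0 (D(K, M) = (M*0)**2 = 0**2 = 0)
(-1825 + 164)*(((1586 - 849) + D(-11, 18)) + 2137) = (-1825 + 164)*(((1586 - 849) + 0) + 2137) = -1661*((737 + 0) + 2137) = -1661*(737 + 2137) = -1661*2874 = -4773714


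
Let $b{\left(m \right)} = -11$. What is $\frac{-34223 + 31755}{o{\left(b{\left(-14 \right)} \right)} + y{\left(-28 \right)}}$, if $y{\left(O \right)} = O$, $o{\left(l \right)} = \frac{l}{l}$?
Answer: $\frac{2468}{27} \approx 91.407$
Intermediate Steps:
$o{\left(l \right)} = 1$
$\frac{-34223 + 31755}{o{\left(b{\left(-14 \right)} \right)} + y{\left(-28 \right)}} = \frac{-34223 + 31755}{1 - 28} = - \frac{2468}{-27} = \left(-2468\right) \left(- \frac{1}{27}\right) = \frac{2468}{27}$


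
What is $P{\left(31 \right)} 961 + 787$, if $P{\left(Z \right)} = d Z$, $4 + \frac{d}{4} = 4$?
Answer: $787$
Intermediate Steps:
$d = 0$ ($d = -16 + 4 \cdot 4 = -16 + 16 = 0$)
$P{\left(Z \right)} = 0$ ($P{\left(Z \right)} = 0 Z = 0$)
$P{\left(31 \right)} 961 + 787 = 0 \cdot 961 + 787 = 0 + 787 = 787$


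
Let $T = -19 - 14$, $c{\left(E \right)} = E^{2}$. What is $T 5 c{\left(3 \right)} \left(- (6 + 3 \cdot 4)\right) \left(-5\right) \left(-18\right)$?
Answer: $2405700$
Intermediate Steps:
$T = -33$
$T 5 c{\left(3 \right)} \left(- (6 + 3 \cdot 4)\right) \left(-5\right) \left(-18\right) = - 33 \cdot 5 \cdot 3^{2} \left(- (6 + 3 \cdot 4)\right) \left(-5\right) \left(-18\right) = - 33 \cdot 5 \cdot 9 \left(- (6 + 12)\right) \left(-5\right) \left(-18\right) = - 33 \cdot 45 \left(\left(-1\right) 18\right) \left(-5\right) \left(-18\right) = - 33 \cdot 45 \left(-18\right) \left(-5\right) \left(-18\right) = - 33 \left(\left(-810\right) \left(-5\right)\right) \left(-18\right) = \left(-33\right) 4050 \left(-18\right) = \left(-133650\right) \left(-18\right) = 2405700$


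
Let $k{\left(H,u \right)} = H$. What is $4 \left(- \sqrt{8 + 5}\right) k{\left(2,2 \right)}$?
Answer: $- 8 \sqrt{13} \approx -28.844$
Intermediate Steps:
$4 \left(- \sqrt{8 + 5}\right) k{\left(2,2 \right)} = 4 \left(- \sqrt{8 + 5}\right) 2 = 4 \left(- \sqrt{13}\right) 2 = - 4 \sqrt{13} \cdot 2 = - 8 \sqrt{13}$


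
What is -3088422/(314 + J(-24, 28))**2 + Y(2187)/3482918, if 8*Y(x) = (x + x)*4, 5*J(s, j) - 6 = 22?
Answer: -33614053706619/1111749167059 ≈ -30.235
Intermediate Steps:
J(s, j) = 28/5 (J(s, j) = 6/5 + (1/5)*22 = 6/5 + 22/5 = 28/5)
Y(x) = x (Y(x) = ((x + x)*4)/8 = ((2*x)*4)/8 = (8*x)/8 = x)
-3088422/(314 + J(-24, 28))**2 + Y(2187)/3482918 = -3088422/(314 + 28/5)**2 + 2187/3482918 = -3088422/((1598/5)**2) + 2187*(1/3482918) = -3088422/2553604/25 + 2187/3482918 = -3088422*25/2553604 + 2187/3482918 = -38605275/1276802 + 2187/3482918 = -33614053706619/1111749167059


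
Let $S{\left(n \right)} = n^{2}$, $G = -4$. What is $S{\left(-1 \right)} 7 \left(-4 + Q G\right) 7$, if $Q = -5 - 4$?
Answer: $1568$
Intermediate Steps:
$Q = -9$
$S{\left(-1 \right)} 7 \left(-4 + Q G\right) 7 = \left(-1\right)^{2} \cdot 7 \left(-4 - -36\right) 7 = 1 \cdot 7 \left(-4 + 36\right) 7 = 1 \cdot 7 \cdot 32 \cdot 7 = 1 \cdot 224 \cdot 7 = 1 \cdot 1568 = 1568$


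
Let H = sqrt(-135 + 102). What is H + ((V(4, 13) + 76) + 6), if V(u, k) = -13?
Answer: 69 + I*sqrt(33) ≈ 69.0 + 5.7446*I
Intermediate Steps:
H = I*sqrt(33) (H = sqrt(-33) = I*sqrt(33) ≈ 5.7446*I)
H + ((V(4, 13) + 76) + 6) = I*sqrt(33) + ((-13 + 76) + 6) = I*sqrt(33) + (63 + 6) = I*sqrt(33) + 69 = 69 + I*sqrt(33)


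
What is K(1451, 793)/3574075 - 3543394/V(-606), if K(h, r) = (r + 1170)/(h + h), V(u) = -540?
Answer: 918799021336903/140021536275 ≈ 6561.8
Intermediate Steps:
K(h, r) = (1170 + r)/(2*h) (K(h, r) = (1170 + r)/((2*h)) = (1170 + r)*(1/(2*h)) = (1170 + r)/(2*h))
K(1451, 793)/3574075 - 3543394/V(-606) = ((½)*(1170 + 793)/1451)/3574075 - 3543394/(-540) = ((½)*(1/1451)*1963)*(1/3574075) - 3543394*(-1/540) = (1963/2902)*(1/3574075) + 1771697/270 = 1963/10371965650 + 1771697/270 = 918799021336903/140021536275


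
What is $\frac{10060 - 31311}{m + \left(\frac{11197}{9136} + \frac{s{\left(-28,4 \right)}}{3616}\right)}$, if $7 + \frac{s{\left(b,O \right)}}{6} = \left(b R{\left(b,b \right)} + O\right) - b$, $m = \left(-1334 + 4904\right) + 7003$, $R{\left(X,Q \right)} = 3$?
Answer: $- \frac{10969426184}{5458195529} \approx -2.0097$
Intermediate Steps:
$m = 10573$ ($m = 3570 + 7003 = 10573$)
$s{\left(b,O \right)} = -42 + 6 O + 12 b$ ($s{\left(b,O \right)} = -42 + 6 \left(\left(b 3 + O\right) - b\right) = -42 + 6 \left(\left(3 b + O\right) - b\right) = -42 + 6 \left(\left(O + 3 b\right) - b\right) = -42 + 6 \left(O + 2 b\right) = -42 + \left(6 O + 12 b\right) = -42 + 6 O + 12 b$)
$\frac{10060 - 31311}{m + \left(\frac{11197}{9136} + \frac{s{\left(-28,4 \right)}}{3616}\right)} = \frac{10060 - 31311}{10573 + \left(\frac{11197}{9136} + \frac{-42 + 6 \cdot 4 + 12 \left(-28\right)}{3616}\right)} = - \frac{21251}{10573 + \left(11197 \cdot \frac{1}{9136} + \left(-42 + 24 - 336\right) \frac{1}{3616}\right)} = - \frac{21251}{10573 + \left(\frac{11197}{9136} - \frac{177}{1808}\right)} = - \frac{21251}{10573 + \frac{582097}{516184}} = - \frac{21251}{\frac{5458195529}{516184}} = \left(-21251\right) \frac{516184}{5458195529} = - \frac{10969426184}{5458195529}$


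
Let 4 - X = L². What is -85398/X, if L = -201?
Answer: 85398/40397 ≈ 2.1140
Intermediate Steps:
X = -40397 (X = 4 - 1*(-201)² = 4 - 1*40401 = 4 - 40401 = -40397)
-85398/X = -85398/(-40397) = -85398*(-1/40397) = 85398/40397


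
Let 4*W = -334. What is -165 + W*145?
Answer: -24545/2 ≈ -12273.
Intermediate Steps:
W = -167/2 (W = (¼)*(-334) = -167/2 ≈ -83.500)
-165 + W*145 = -165 - 167/2*145 = -165 - 24215/2 = -24545/2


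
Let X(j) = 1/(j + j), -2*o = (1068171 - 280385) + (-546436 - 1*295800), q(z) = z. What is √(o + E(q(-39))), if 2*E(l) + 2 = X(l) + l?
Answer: √165512139/78 ≈ 164.94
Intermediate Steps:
o = 27225 (o = -((1068171 - 280385) + (-546436 - 1*295800))/2 = -(787786 + (-546436 - 295800))/2 = -(787786 - 842236)/2 = -½*(-54450) = 27225)
X(j) = 1/(2*j)
E(l) = -1 + l/2 + 1/(4*l) (E(l) = -1 + (1/(2*l) + l)/2 = -1 + (l + 1/(2*l))/2 = -1 + (l/2 + 1/(4*l)) = -1 + l/2 + 1/(4*l))
√(o + E(q(-39))) = √(27225 + (-1 + (½)*(-39) + (¼)/(-39))) = √(27225 + (-1 - 39/2 + (¼)*(-1/39))) = √(27225 + (-1 - 39/2 - 1/156)) = √(27225 - 3199/156) = √(4243901/156) = √165512139/78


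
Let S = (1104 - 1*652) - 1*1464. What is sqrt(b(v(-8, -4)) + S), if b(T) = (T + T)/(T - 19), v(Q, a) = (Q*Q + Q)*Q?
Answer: 6*I*sqrt(6119101)/467 ≈ 31.782*I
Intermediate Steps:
v(Q, a) = Q*(Q + Q**2) (v(Q, a) = (Q**2 + Q)*Q = (Q + Q**2)*Q = Q*(Q + Q**2))
S = -1012 (S = (1104 - 652) - 1464 = 452 - 1464 = -1012)
b(T) = 2*T/(-19 + T) (b(T) = (2*T)/(-19 + T) = 2*T/(-19 + T))
sqrt(b(v(-8, -4)) + S) = sqrt(2*((-8)**2*(1 - 8))/(-19 + (-8)**2*(1 - 8)) - 1012) = sqrt(2*(64*(-7))/(-19 + 64*(-7)) - 1012) = sqrt(2*(-448)/(-19 - 448) - 1012) = sqrt(2*(-448)/(-467) - 1012) = sqrt(2*(-448)*(-1/467) - 1012) = sqrt(896/467 - 1012) = sqrt(-471708/467) = 6*I*sqrt(6119101)/467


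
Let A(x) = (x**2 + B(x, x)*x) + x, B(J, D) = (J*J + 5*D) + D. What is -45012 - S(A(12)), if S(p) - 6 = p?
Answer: -47766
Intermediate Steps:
B(J, D) = J**2 + 6*D (B(J, D) = (J**2 + 5*D) + D = J**2 + 6*D)
A(x) = x + x**2 + x*(x**2 + 6*x) (A(x) = (x**2 + (x**2 + 6*x)*x) + x = (x**2 + x*(x**2 + 6*x)) + x = x + x**2 + x*(x**2 + 6*x))
S(p) = 6 + p
-45012 - S(A(12)) = -45012 - (6 + 12*(1 + 12**2 + 7*12)) = -45012 - (6 + 12*(1 + 144 + 84)) = -45012 - (6 + 12*229) = -45012 - (6 + 2748) = -45012 - 1*2754 = -45012 - 2754 = -47766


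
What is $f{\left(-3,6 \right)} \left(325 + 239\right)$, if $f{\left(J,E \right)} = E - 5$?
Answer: $564$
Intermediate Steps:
$f{\left(J,E \right)} = -5 + E$
$f{\left(-3,6 \right)} \left(325 + 239\right) = \left(-5 + 6\right) \left(325 + 239\right) = 1 \cdot 564 = 564$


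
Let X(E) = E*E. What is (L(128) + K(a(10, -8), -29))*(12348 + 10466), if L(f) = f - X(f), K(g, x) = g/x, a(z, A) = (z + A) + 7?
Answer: -10755272462/29 ≈ -3.7087e+8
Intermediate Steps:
a(z, A) = 7 + A + z (a(z, A) = (A + z) + 7 = 7 + A + z)
X(E) = E**2
L(f) = f - f**2
(L(128) + K(a(10, -8), -29))*(12348 + 10466) = (128*(1 - 1*128) + (7 - 8 + 10)/(-29))*(12348 + 10466) = (128*(1 - 128) + 9*(-1/29))*22814 = (128*(-127) - 9/29)*22814 = (-16256 - 9/29)*22814 = -471433/29*22814 = -10755272462/29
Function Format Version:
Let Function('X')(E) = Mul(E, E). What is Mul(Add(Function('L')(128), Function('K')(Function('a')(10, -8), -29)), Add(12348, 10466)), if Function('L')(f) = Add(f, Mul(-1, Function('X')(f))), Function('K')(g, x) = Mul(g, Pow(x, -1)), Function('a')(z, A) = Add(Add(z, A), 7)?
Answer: Rational(-10755272462, 29) ≈ -3.7087e+8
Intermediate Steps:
Function('a')(z, A) = Add(7, A, z) (Function('a')(z, A) = Add(Add(A, z), 7) = Add(7, A, z))
Function('X')(E) = Pow(E, 2)
Function('L')(f) = Add(f, Mul(-1, Pow(f, 2)))
Mul(Add(Function('L')(128), Function('K')(Function('a')(10, -8), -29)), Add(12348, 10466)) = Mul(Add(Mul(128, Add(1, Mul(-1, 128))), Mul(Add(7, -8, 10), Pow(-29, -1))), Add(12348, 10466)) = Mul(Add(Mul(128, Add(1, -128)), Mul(9, Rational(-1, 29))), 22814) = Mul(Add(Mul(128, -127), Rational(-9, 29)), 22814) = Mul(Add(-16256, Rational(-9, 29)), 22814) = Mul(Rational(-471433, 29), 22814) = Rational(-10755272462, 29)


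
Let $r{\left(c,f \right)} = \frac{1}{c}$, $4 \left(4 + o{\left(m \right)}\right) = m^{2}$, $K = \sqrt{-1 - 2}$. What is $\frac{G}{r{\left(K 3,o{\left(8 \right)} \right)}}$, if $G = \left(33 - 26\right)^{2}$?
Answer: $147 i \sqrt{3} \approx 254.61 i$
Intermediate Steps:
$K = i \sqrt{3}$ ($K = \sqrt{-3} = i \sqrt{3} \approx 1.732 i$)
$o{\left(m \right)} = -4 + \frac{m^{2}}{4}$
$G = 49$ ($G = 7^{2} = 49$)
$\frac{G}{r{\left(K 3,o{\left(8 \right)} \right)}} = \frac{49}{\frac{1}{i \sqrt{3} \cdot 3}} = \frac{49}{\frac{1}{3 i \sqrt{3}}} = \frac{49}{\left(- \frac{1}{9}\right) i \sqrt{3}} = 49 \cdot 3 i \sqrt{3} = 147 i \sqrt{3}$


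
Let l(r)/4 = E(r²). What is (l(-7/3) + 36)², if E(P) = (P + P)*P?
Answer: 489471376/6561 ≈ 74603.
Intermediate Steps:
E(P) = 2*P² (E(P) = (2*P)*P = 2*P²)
l(r) = 8*r⁴ (l(r) = 4*(2*(r²)²) = 4*(2*r⁴) = 8*r⁴)
(l(-7/3) + 36)² = (8*(-7/3)⁴ + 36)² = (8*(2401/81) + 36)² = (19208/81 + 36)² = (22124/81)² = 489471376/6561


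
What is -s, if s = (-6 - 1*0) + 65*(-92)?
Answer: 5986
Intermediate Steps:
s = -5986 (s = (-6 + 0) - 5980 = -6 - 5980 = -5986)
-s = -1*(-5986) = 5986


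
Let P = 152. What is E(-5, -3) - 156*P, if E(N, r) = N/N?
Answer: -23711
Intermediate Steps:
E(N, r) = 1
E(-5, -3) - 156*P = 1 - 156*152 = 1 - 23712 = -23711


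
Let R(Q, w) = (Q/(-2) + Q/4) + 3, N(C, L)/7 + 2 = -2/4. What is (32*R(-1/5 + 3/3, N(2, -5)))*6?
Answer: 2688/5 ≈ 537.60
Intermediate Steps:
N(C, L) = -35/2 (N(C, L) = -14 + 7*(-2/4) = -14 + 7*(-2*1/4) = -14 + 7*(-1/2) = -14 - 7/2 = -35/2)
R(Q, w) = 3 - Q/4 (R(Q, w) = (Q*(-1/2) + Q*(1/4)) + 3 = (-Q/2 + Q/4) + 3 = -Q/4 + 3 = 3 - Q/4)
(32*R(-1/5 + 3/3, N(2, -5)))*6 = (32*(3 - (-1/5 + 3/3)/4))*6 = (32*(3 - (-1*1/5 + 3*(1/3))/4))*6 = (32*(3 - (-1/5 + 1)/4))*6 = (32*(3 - 1/4*4/5))*6 = (32*(3 - 1/5))*6 = (32*(14/5))*6 = (448/5)*6 = 2688/5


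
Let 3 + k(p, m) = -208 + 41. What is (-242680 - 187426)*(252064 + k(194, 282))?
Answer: -108341120764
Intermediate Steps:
k(p, m) = -170 (k(p, m) = -3 + (-208 + 41) = -3 - 167 = -170)
(-242680 - 187426)*(252064 + k(194, 282)) = (-242680 - 187426)*(252064 - 170) = -430106*251894 = -108341120764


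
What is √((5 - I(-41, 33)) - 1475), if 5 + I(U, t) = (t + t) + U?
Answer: I*√1490 ≈ 38.601*I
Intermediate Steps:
I(U, t) = -5 + U + 2*t (I(U, t) = -5 + ((t + t) + U) = -5 + (2*t + U) = -5 + (U + 2*t) = -5 + U + 2*t)
√((5 - I(-41, 33)) - 1475) = √((5 - (-5 - 41 + 2*33)) - 1475) = √((5 - (-5 - 41 + 66)) - 1475) = √((5 - 1*20) - 1475) = √((5 - 20) - 1475) = √(-15 - 1475) = √(-1490) = I*√1490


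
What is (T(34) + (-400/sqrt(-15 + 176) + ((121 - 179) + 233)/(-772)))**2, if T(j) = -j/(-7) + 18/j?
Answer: 198076237844767/194113776752 - 94805400*sqrt(161)/3697687 ≈ 695.09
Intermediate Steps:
T(j) = 18/j + j/7 (T(j) = -j*(-1/7) + 18/j = j/7 + 18/j = 18/j + j/7)
(T(34) + (-400/sqrt(-15 + 176) + ((121 - 179) + 233)/(-772)))**2 = ((18/34 + (1/7)*34) + (-400/sqrt(-15 + 176) + ((121 - 179) + 233)/(-772)))**2 = ((18*(1/34) + 34/7) + (-400*sqrt(161)/161 + (-58 + 233)*(-1/772)))**2 = ((9/17 + 34/7) + (-400*sqrt(161)/161 + 175*(-1/772)))**2 = (641/119 + (-400*sqrt(161)/161 - 175/772))**2 = (641/119 + (-175/772 - 400*sqrt(161)/161))**2 = (474027/91868 - 400*sqrt(161)/161)**2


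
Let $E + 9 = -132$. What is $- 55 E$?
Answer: $7755$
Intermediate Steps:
$E = -141$ ($E = -9 - 132 = -141$)
$- 55 E = \left(-55\right) \left(-141\right) = 7755$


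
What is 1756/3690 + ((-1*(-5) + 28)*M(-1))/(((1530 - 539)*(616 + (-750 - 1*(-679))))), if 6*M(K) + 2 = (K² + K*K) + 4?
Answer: 18969760/39859011 ≈ 0.47592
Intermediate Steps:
M(K) = ⅓ + K²/3 (M(K) = -⅓ + ((K² + K*K) + 4)/6 = -⅓ + ((K² + K²) + 4)/6 = -⅓ + (2*K² + 4)/6 = -⅓ + (4 + 2*K²)/6 = -⅓ + (⅔ + K²/3) = ⅓ + K²/3)
1756/3690 + ((-1*(-5) + 28)*M(-1))/(((1530 - 539)*(616 + (-750 - 1*(-679))))) = 1756/3690 + ((-1*(-5) + 28)*(⅓ + (⅓)*(-1)²))/(((1530 - 539)*(616 + (-750 - 1*(-679))))) = 1756*(1/3690) + ((5 + 28)*(⅓ + (⅓)*1))/((991*(616 + (-750 + 679)))) = 878/1845 + (33*(⅓ + ⅓))/((991*(616 - 71))) = 878/1845 + (33*(⅔))/((991*545)) = 878/1845 + 22/540095 = 18969760/39859011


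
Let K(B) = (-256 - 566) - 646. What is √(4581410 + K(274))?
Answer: √4579942 ≈ 2140.1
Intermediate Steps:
K(B) = -1468 (K(B) = -822 - 646 = -1468)
√(4581410 + K(274)) = √(4581410 - 1468) = √4579942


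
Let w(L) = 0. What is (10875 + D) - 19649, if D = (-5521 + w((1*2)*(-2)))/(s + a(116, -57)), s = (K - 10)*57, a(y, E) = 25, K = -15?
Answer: -12278079/1400 ≈ -8770.1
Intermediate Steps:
s = -1425 (s = (-15 - 10)*57 = -25*57 = -1425)
D = 5521/1400 (D = (-5521 + 0)/(-1425 + 25) = -5521/(-1400) = -5521*(-1/1400) = 5521/1400 ≈ 3.9436)
(10875 + D) - 19649 = (10875 + 5521/1400) - 19649 = 15230521/1400 - 19649 = -12278079/1400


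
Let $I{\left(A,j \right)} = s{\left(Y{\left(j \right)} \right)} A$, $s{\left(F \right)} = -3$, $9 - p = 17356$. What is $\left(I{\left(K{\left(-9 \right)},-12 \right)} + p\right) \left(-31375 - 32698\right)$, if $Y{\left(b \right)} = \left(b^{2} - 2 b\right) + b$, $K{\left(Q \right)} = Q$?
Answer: $1109744360$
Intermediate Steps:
$Y{\left(b \right)} = b^{2} - b$
$p = -17347$ ($p = 9 - 17356 = -17347$)
$I{\left(A,j \right)} = - 3 A$
$\left(I{\left(K{\left(-9 \right)},-12 \right)} + p\right) \left(-31375 - 32698\right) = \left(\left(-3\right) \left(-9\right) - 17347\right) \left(-31375 - 32698\right) = \left(27 - 17347\right) \left(-64073\right) = \left(-17320\right) \left(-64073\right) = 1109744360$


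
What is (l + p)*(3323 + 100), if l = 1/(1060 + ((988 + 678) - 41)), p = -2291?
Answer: -7018672094/895 ≈ -7.8421e+6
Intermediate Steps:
l = 1/2685 (l = 1/(1060 + (1666 - 41)) = 1/(1060 + 1625) = 1/2685 ≈ 0.00037244)
(l + p)*(3323 + 100) = (1/2685 - 2291)*(3323 + 100) = -6151334/2685*3423 = -7018672094/895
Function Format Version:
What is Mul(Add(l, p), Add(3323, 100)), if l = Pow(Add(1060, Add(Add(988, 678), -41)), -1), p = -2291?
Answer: Rational(-7018672094, 895) ≈ -7.8421e+6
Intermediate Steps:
l = Rational(1, 2685) (l = Pow(Add(1060, Add(1666, -41)), -1) = Pow(Add(1060, 1625), -1) = Pow(2685, -1) = Rational(1, 2685) ≈ 0.00037244)
Mul(Add(l, p), Add(3323, 100)) = Mul(Add(Rational(1, 2685), -2291), Add(3323, 100)) = Mul(Rational(-6151334, 2685), 3423) = Rational(-7018672094, 895)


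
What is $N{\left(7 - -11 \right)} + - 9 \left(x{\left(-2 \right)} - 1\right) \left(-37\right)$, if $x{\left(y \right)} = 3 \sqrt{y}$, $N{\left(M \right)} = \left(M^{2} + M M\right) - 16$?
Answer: $299 + 999 i \sqrt{2} \approx 299.0 + 1412.8 i$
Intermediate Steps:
$N{\left(M \right)} = -16 + 2 M^{2}$ ($N{\left(M \right)} = \left(M^{2} + M^{2}\right) - 16 = 2 M^{2} - 16 = -16 + 2 M^{2}$)
$N{\left(7 - -11 \right)} + - 9 \left(x{\left(-2 \right)} - 1\right) \left(-37\right) = \left(-16 + 2 \left(7 - -11\right)^{2}\right) + - 9 \left(3 \sqrt{-2} - 1\right) \left(-37\right) = \left(-16 + 2 \left(7 + 11\right)^{2}\right) + - 9 \left(3 i \sqrt{2} - 1\right) \left(-37\right) = \left(-16 + 2 \cdot 18^{2}\right) + - 9 \left(3 i \sqrt{2} - 1\right) \left(-37\right) = \left(-16 + 2 \cdot 324\right) + - 9 \left(-1 + 3 i \sqrt{2}\right) \left(-37\right) = \left(-16 + 648\right) + \left(9 - 27 i \sqrt{2}\right) \left(-37\right) = 632 - \left(333 - 999 i \sqrt{2}\right) = 299 + 999 i \sqrt{2}$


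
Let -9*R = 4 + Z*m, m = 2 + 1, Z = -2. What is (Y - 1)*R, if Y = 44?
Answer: 86/9 ≈ 9.5556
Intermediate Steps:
m = 3
R = 2/9 (R = -(4 - 2*3)/9 = -(4 - 6)/9 = -⅑*(-2) = 2/9 ≈ 0.22222)
(Y - 1)*R = (44 - 1)*(2/9) = 43*(2/9) = 86/9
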